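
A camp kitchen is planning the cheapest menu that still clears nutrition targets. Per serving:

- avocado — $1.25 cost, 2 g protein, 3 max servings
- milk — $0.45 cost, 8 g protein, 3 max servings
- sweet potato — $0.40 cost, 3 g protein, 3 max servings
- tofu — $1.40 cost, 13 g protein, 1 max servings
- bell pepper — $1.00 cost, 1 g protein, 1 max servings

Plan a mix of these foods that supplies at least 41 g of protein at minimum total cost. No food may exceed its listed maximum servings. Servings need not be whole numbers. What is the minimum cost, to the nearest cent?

Cost per g of protein: milk $0.0563, tofu $0.1077, sweet potato $0.1333, avocado $0.6250, bell pepper $1.0000.
Take 3 servings of milk: +24.0 g protein for $1.35 (total $1.35, still need 17.0 g).
Take 1 serving of tofu: +13.0 g protein for $1.40 (total $2.75, still need 4.0 g).
Take 1.333 servings of sweet potato: +4.0 g protein for $0.53 (total $3.28, still need 0.0 g).
Greedy by cheapest-per-g is optimal for a single linear constraint, so the minimum cost is $3.28.

$3.28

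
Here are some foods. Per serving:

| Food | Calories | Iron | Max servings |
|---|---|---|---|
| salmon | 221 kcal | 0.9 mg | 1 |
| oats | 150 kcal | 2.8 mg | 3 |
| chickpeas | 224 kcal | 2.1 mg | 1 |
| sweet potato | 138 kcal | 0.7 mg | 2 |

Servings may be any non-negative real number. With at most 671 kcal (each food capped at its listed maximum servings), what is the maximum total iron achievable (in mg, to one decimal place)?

10.5 mg

Iron per kcal: oats 0.01867, chickpeas 0.009375, sweet potato 0.005072, salmon 0.004072.
Take 3 servings of oats: uses 450 kcal, +8.4 mg iron (running total 8.4 mg).
Take 0.9866 servings of chickpeas: uses 221 kcal, +2.1 mg iron (running total 10.5 mg).
Filling greedily by iron-per-kcal is optimal for one linear limit, giving 10.5 mg.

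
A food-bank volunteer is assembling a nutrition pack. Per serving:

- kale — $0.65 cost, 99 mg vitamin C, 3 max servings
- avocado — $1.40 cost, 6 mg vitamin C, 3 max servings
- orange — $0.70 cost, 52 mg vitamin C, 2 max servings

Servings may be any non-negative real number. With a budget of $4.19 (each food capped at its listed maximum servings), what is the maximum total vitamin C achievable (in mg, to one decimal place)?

Vitamin C per dollar: kale 152.3, orange 74.29, avocado 4.286.
Take 3 servings of kale: spends $1.95, +297.0 mg vitamin C (running total 297.0 mg).
Take 2 servings of orange: spends $1.40, +104.0 mg vitamin C (running total 401.0 mg).
Take 0.6 servings of avocado: spends $0.84, +3.6 mg vitamin C (running total 404.6 mg).
Greedy by best ratio exhausts the cost allowance optimally: 404.6 mg.

404.6 mg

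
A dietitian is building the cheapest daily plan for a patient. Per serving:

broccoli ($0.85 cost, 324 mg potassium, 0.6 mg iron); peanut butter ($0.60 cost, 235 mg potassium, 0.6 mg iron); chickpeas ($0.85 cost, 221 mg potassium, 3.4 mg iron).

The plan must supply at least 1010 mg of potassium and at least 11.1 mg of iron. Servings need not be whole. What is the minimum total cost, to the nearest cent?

This is a tiny linear program; its minimum lies at a vertex of the feasible set. List the vertices and price them.
broccoli only: max(1010/324, 11.1/0.6) = 18.5 servings → $15.72.
peanut butter only: max(1010/235, 11.1/0.6) = 18.5 servings → $11.10.
chickpeas only: max(1010/221, 11.1/3.4) = 4.57 servings → $3.88.
broccoli + peanut butter: the both-tight solution has a negative serving — not a feasible corner.
broccoli + chickpeas with both tight: 1.012 servings and 3.086 servings → $3.48.
peanut butter + chickpeas with both tight: 1.472 servings and 3.005 servings → $3.44.
The minimum over all feasible corners is $3.44.

$3.44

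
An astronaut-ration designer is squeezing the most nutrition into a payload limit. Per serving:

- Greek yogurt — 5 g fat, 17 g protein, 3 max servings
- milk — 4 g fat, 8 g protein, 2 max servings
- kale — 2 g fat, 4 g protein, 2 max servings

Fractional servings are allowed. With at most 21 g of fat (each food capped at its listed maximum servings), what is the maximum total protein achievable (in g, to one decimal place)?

63.0 g

Protein per g fat: Greek yogurt 3.4, milk 2, kale 2.
Take 3 servings of Greek yogurt: uses 15 g fat, +51.0 g protein (running total 51.0 g).
Take 1.5 servings of milk: uses 6 g fat, +12.0 g protein (running total 63.0 g).
Greedy by best ratio exhausts the fat allowance optimally: 63.0 g.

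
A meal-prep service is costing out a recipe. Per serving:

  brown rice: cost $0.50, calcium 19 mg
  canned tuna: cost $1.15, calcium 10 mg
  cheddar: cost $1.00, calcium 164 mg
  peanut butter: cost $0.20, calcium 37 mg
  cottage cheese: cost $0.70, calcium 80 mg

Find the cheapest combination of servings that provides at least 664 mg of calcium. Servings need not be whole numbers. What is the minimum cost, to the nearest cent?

Cost per mg of calcium: peanut butter $0.0054, cheddar $0.0061, cottage cheese $0.0088, brown rice $0.0263, canned tuna $0.1150.
With no serving limits, use only peanut butter: 664 mg / 37 mg = 17.95 servings × $0.20 = $3.59.

$3.59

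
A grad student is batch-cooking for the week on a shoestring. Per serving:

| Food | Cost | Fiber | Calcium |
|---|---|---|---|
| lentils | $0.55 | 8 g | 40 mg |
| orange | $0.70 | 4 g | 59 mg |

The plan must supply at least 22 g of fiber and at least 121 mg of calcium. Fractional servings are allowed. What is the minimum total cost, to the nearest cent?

$1.63

Check every corner: each single food scaled to meet both minima, and each pair solved so both constraints bind.
lentils only: max(22/8, 121/40) = 3.025 servings → $1.66.
orange only: max(22/4, 121/59) = 5.5 servings → $3.85.
lentils + orange with both tight: 2.609 servings and 0.2821 servings → $1.63.
The minimum over all feasible corners is $1.63.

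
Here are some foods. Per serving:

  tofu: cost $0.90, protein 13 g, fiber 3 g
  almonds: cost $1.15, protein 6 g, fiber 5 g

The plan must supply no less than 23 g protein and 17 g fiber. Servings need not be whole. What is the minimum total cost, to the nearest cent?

Compare the cost at each extreme point of the feasible region.
tofu only: max(23/13, 17/3) = 5.667 servings → $5.10.
almonds only: max(23/6, 17/5) = 3.833 servings → $4.41.
tofu + almonds with both tight: 0.2766 servings and 3.234 servings → $3.97.
Cheapest feasible corner: $3.97.

$3.97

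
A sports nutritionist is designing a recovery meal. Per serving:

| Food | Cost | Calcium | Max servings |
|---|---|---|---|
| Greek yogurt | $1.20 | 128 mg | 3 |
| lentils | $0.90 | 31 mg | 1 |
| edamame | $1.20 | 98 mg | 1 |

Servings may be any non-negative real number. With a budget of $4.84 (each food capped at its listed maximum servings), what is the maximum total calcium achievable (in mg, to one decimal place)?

483.4 mg

Calcium per dollar: Greek yogurt 106.7, edamame 81.67, lentils 34.44.
Take 3 servings of Greek yogurt: spends $3.60, +384.0 mg calcium (running total 384.0 mg).
Take 1 serving of edamame: spends $1.20, +98.0 mg calcium (running total 482.0 mg).
Take 0.04444 servings of lentils: spends $0.04, +1.4 mg calcium (running total 483.4 mg).
Filling greedily by calcium-per-dollar is optimal for one linear limit, giving 483.4 mg.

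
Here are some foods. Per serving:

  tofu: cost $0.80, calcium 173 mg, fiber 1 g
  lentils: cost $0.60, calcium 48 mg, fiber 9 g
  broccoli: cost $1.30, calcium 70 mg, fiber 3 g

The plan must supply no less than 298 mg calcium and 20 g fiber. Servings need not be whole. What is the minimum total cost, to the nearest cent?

With two linear requirements the optimum uses one or two foods; enumerate the corners.
tofu only: max(298/173, 20/1) = 20 servings → $16.00.
lentils only: max(298/48, 20/9) = 6.208 servings → $3.73.
broccoli only: max(298/70, 20/3) = 6.667 servings → $8.67.
tofu + lentils with both tight: 1.141 servings and 2.095 servings → $2.17.
tofu + broccoli: intersection lies outside the first quadrant.
lentils + broccoli with both tight: 1.041 servings and 3.543 servings → $5.23.
So the least-cost plan costs $2.17.

$2.17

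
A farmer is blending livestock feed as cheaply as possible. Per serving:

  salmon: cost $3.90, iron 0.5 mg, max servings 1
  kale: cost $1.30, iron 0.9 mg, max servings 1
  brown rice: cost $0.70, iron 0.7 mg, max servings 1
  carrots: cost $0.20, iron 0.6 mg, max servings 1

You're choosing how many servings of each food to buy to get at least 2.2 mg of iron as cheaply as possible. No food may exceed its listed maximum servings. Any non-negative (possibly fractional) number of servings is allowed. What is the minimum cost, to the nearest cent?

$2.20

Cost per mg of iron: carrots $0.3333, brown rice $1.0000, kale $1.4444, salmon $7.8000.
Take 1 serving of carrots: +0.6 mg iron for $0.20 (total $0.20, still need 1.6 mg).
Take 1 serving of brown rice: +0.7 mg iron for $0.70 (total $0.90, still need 0.9 mg).
Take 1 serving of kale: +0.9 mg iron for $1.30 (total $2.20, still need 0.0 mg).
Greedy by cheapest-per-mg is optimal for a single linear constraint, so the minimum cost is $2.20.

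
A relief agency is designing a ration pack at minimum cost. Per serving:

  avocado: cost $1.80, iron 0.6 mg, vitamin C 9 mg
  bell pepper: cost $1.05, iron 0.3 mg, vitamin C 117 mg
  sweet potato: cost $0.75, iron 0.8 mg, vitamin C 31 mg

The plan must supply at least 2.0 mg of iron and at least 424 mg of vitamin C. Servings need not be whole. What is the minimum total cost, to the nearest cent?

$4.40

For a min-cost LP with two ≥-constraints, a basic feasible solution has at most two positive variables.
avocado only: max(2.0/0.6, 424/9) = 47.11 servings → $84.80.
bell pepper only: max(2.0/0.3, 424/117) = 6.667 servings → $7.00.
sweet potato only: max(2.0/0.8, 424/31) = 13.68 servings → $10.26.
avocado + bell pepper with both tight: 1.582 servings and 3.502 servings → $6.53.
avocado + sweet potato: the both-tight solution has a negative serving — not a feasible corner.
bell pepper + sweet potato with both tight: 3.288 servings and 1.267 servings → $4.40.
So the least-cost plan costs $4.40.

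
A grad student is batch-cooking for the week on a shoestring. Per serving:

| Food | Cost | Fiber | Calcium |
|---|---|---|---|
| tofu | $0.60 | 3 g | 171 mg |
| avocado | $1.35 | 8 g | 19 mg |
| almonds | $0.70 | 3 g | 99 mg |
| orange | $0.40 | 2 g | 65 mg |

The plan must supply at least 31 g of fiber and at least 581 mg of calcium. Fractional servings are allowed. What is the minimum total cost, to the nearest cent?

$5.52

For a min-cost LP with two ≥-constraints, a basic feasible solution has at most two positive variables.
tofu only: max(31/3, 581/171) = 10.33 servings → $6.20.
avocado only: max(31/8, 581/19) = 30.58 servings → $41.28.
almonds only: max(31/3, 581/99) = 10.33 servings → $7.23.
orange only: max(31/2, 581/65) = 15.5 servings → $6.20.
tofu + avocado with both tight: 3.096 servings and 2.714 servings → $5.52.
tofu + almonds: the both-tight solution has a negative serving — not a feasible corner.
tofu + orange with both targets exact would need a negative amount; discard.
avocado + almonds with both tight: 1.804 servings and 5.522 servings → $6.30.
avocado + orange with both tight: 1.77 servings and 8.421 servings → $5.76.
almonds + orange with both targets exact would need a negative amount; discard.
So the least-cost plan costs $5.52.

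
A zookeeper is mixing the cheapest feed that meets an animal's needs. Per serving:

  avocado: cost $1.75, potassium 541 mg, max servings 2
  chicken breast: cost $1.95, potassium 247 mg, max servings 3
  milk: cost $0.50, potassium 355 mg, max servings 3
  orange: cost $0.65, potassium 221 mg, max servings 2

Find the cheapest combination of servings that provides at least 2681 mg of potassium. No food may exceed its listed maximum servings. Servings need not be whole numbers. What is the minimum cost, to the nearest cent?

Cost per mg of potassium: milk $0.0014, orange $0.0029, avocado $0.0032, chicken breast $0.0079.
Take 3 servings of milk: +1065.0 mg potassium for $1.50 (total $1.50, still need 1616.0 mg).
Take 2 servings of orange: +442.0 mg potassium for $1.30 (total $2.80, still need 1174.0 mg).
Take 2 servings of avocado: +1082.0 mg potassium for $3.50 (total $6.30, still need 92.0 mg).
Take 0.3725 servings of chicken breast: +92.0 mg potassium for $0.73 (total $7.03, still need 0.0 mg).
Greedy by cheapest-per-mg is optimal for a single linear constraint, so the minimum cost is $7.03.

$7.03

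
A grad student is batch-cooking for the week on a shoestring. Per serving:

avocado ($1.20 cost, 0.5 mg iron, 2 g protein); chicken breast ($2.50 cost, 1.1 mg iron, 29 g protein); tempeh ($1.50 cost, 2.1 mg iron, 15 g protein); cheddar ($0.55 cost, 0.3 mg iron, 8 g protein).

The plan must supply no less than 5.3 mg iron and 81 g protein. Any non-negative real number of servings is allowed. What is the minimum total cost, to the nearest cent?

Compare the cost at each extreme point of the feasible region.
avocado only: max(5.3/0.5, 81/2) = 40.5 servings → $48.60.
chicken breast only: max(5.3/1.1, 81/29) = 4.818 servings → $12.05.
tempeh only: max(5.3/2.1, 81/15) = 5.4 servings → $8.10.
cheddar only: max(5.3/0.3, 81/8) = 17.67 servings → $9.72.
avocado + chicken breast with both tight: 5.252 servings and 2.431 servings → $12.38.
avocado + tempeh with both targets exact would need a negative amount; discard.
avocado + cheddar with both tight: 5.324 servings and 8.794 servings → $11.22.
chicken breast + tempeh with both tight: 2.041 servings and 1.455 servings → $7.28.
chicken breast + cheddar: the both-tight solution has a negative serving — not a feasible corner.
tempeh + cheddar with both tight: 1.472 servings and 7.366 servings → $6.26.
The minimum over all feasible corners is $6.26.

$6.26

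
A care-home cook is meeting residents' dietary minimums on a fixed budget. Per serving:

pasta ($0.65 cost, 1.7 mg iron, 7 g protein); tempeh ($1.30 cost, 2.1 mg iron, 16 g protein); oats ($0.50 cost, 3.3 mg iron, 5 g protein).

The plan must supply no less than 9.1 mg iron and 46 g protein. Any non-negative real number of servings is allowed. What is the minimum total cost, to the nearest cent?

$3.85

pasta only: max(9.1/1.7, 46/7) = 6.571 servings → $4.27.
tempeh only: max(9.1/2.1, 46/16) = 4.333 servings → $5.63.
oats only: max(9.1/3.3, 46/5) = 9.2 servings → $4.60.
pasta + tempeh with both tight: 3.92 servings and 1.16 servings → $4.06.
pasta + oats with both targets exact would need a negative amount; discard.
tempeh + oats with both tight: 2.513 servings and 1.158 servings → $3.85.
So the least-cost plan costs $3.85.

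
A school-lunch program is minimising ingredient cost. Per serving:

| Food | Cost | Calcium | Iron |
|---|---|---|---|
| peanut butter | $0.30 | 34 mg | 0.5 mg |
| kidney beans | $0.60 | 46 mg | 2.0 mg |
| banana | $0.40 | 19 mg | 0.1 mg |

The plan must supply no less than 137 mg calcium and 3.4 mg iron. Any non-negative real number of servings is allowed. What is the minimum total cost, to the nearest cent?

The cheapest plan sits at a corner of the feasible region — with two constraints it uses at most two foods.
peanut butter only: max(137/34, 3.4/0.5) = 6.8 servings → $2.04.
kidney beans only: max(137/46, 3.4/2.0) = 2.978 servings → $1.79.
banana only: max(137/19, 3.4/0.1) = 34 servings → $13.60.
peanut butter + kidney beans with both tight: 2.613 servings and 1.047 servings → $1.41.
peanut butter + banana with both targets exact would need a negative amount; discard.
kidney beans + banana with both tight: 1.524 servings and 3.521 servings → $2.32.
So the least-cost plan costs $1.41.

$1.41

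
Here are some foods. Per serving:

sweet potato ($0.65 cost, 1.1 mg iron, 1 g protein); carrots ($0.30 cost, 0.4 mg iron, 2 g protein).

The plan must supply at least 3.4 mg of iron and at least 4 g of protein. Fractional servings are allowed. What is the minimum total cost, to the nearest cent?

$2.04

For a min-cost LP with two ≥-constraints, a basic feasible solution has at most two positive variables.
sweet potato only: max(3.4/1.1, 4/1) = 4 servings → $2.60.
carrots only: max(3.4/0.4, 4/2) = 8.5 servings → $2.55.
sweet potato + carrots with both tight: 2.889 servings and 0.5556 servings → $2.04.
So the least-cost plan costs $2.04.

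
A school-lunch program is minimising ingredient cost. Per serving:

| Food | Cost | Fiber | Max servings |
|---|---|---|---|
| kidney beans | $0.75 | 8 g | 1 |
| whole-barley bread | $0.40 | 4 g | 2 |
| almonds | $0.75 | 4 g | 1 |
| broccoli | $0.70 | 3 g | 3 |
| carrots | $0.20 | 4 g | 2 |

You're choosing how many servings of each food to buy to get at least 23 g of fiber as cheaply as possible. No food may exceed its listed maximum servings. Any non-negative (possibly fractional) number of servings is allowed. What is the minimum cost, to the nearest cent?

Cost per g of fiber: carrots $0.0500, kidney beans $0.0938, whole-barley bread $0.1000, almonds $0.1875, broccoli $0.2333.
Take 2 servings of carrots: +8.0 g fiber for $0.40 (total $0.40, still need 15.0 g).
Take 1 serving of kidney beans: +8.0 g fiber for $0.75 (total $1.15, still need 7.0 g).
Take 1.75 servings of whole-barley bread: +7.0 g fiber for $0.70 (total $1.85, still need 0.0 g).
Greedy by cheapest-per-g is optimal for a single linear constraint, so the minimum cost is $1.85.

$1.85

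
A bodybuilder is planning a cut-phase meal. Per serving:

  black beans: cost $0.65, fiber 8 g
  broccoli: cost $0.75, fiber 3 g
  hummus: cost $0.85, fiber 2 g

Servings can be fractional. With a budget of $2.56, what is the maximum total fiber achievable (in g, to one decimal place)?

Fiber per dollar: black beans 12.31, broccoli 4, hummus 2.353.
With no serving limits, spend the whole cost allowance on black beans: $2.56 / $0.65 × 8 g = 31.5 g.

31.5 g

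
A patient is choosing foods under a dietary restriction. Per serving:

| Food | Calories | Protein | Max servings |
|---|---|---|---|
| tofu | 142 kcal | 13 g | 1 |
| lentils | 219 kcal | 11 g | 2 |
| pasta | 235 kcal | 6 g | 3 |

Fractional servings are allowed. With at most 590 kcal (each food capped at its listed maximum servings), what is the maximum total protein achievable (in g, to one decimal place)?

Protein per kcal: tofu 0.09155, lentils 0.05023, pasta 0.02553.
Take 1 serving of tofu: uses 142 kcal, +13.0 g protein (running total 13.0 g).
Take 2 servings of lentils: uses 438 kcal, +22.0 g protein (running total 35.0 g).
Take 0.04255 servings of pasta: uses 10 kcal, +0.3 g protein (running total 35.3 g).
Filling greedily by protein-per-kcal is optimal for one linear limit, giving 35.3 g.

35.3 g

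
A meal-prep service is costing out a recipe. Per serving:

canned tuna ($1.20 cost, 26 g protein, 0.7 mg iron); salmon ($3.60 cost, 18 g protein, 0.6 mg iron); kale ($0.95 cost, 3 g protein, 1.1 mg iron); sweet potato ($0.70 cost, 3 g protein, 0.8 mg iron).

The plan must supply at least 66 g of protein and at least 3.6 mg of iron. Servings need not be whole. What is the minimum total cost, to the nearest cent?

$4.47

The cheapest plan sits at a corner of the feasible region — with two constraints it uses at most two foods.
canned tuna only: max(66/26, 3.6/0.7) = 5.143 servings → $6.17.
salmon only: max(66/18, 3.6/0.6) = 6 servings → $21.60.
kale only: max(66/3, 3.6/1.1) = 22 servings → $20.90.
sweet potato only: max(66/3, 3.6/0.8) = 22 servings → $15.40.
canned tuna + salmon: the both-tight solution has a negative serving — not a feasible corner.
canned tuna + kale with both tight: 2.332 servings and 1.789 servings → $4.50.
canned tuna + sweet potato with both tight: 2.246 servings and 2.535 servings → $4.47.
salmon + kale with both tight: 3.433 servings and 1.4 servings → $13.69.
salmon + sweet potato with both tight: 3.333 servings and 2 servings → $13.40.
kale + sweet potato: intersection lies outside the first quadrant.
The minimum over all feasible corners is $4.47.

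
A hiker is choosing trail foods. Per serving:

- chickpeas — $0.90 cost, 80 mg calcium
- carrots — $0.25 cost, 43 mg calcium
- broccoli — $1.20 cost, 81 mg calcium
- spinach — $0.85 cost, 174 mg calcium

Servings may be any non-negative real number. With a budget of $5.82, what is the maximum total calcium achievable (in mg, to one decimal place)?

Calcium per dollar: spinach 204.7, carrots 172, chickpeas 88.89, broccoli 67.5.
With no serving limits, spend the whole cost allowance on spinach: $5.82 / $0.85 × 174 mg = 1191.4 mg.

1191.4 mg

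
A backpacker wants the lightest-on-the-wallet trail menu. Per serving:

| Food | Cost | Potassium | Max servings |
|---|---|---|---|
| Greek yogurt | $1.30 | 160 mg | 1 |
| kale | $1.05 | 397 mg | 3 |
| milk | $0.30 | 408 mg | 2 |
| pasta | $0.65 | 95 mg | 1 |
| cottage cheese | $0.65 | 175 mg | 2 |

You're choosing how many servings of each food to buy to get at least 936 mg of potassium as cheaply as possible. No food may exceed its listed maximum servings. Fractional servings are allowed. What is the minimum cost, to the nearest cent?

Cost per mg of potassium: milk $0.0007, kale $0.0026, cottage cheese $0.0037, pasta $0.0068, Greek yogurt $0.0081.
Take 2 servings of milk: +816.0 mg potassium for $0.60 (total $0.60, still need 120.0 mg).
Take 0.3023 servings of kale: +120.0 mg potassium for $0.32 (total $0.92, still need 0.0 mg).
Filling from the cheapest source first is optimal under one linear minimum: $0.92.

$0.92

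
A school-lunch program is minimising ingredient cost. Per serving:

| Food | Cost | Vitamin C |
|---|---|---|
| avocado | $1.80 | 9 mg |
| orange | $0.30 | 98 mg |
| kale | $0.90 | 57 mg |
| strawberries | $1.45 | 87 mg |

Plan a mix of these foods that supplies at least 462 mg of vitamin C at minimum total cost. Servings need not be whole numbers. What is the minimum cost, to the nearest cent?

Cost per mg of vitamin C: orange $0.0031, kale $0.0158, strawberries $0.0167, avocado $0.2000.
With no serving limits, use only orange: 462 mg / 98 mg = 4.714 servings × $0.30 = $1.41.

$1.41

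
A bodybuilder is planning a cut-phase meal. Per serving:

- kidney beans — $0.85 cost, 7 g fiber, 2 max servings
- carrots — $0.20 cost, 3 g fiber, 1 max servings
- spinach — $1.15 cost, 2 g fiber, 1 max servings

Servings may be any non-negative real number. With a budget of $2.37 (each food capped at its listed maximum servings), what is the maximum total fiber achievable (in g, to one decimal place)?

17.8 g

Fiber per dollar: carrots 15, kidney beans 8.235, spinach 1.739.
Take 1 serving of carrots: spends $0.20, +3.0 g fiber (running total 3.0 g).
Take 2 servings of kidney beans: spends $1.70, +14.0 g fiber (running total 17.0 g).
Take 0.4087 servings of spinach: spends $0.47, +0.8 g fiber (running total 17.8 g).
Greedy by best ratio exhausts the cost allowance optimally: 17.8 g.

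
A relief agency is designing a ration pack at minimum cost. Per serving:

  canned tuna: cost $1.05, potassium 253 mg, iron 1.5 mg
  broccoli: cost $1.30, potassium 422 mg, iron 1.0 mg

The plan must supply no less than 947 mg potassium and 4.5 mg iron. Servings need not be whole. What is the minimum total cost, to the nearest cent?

$3.60

An LP optimum is at a vertex; with two nutrient constraints at most two foods are used. Check each candidate.
canned tuna only: max(947/253, 4.5/1.5) = 3.743 servings → $3.93.
broccoli only: max(947/422, 4.5/1.0) = 4.5 servings → $5.85.
canned tuna + broccoli with both tight: 2.505 servings and 0.7421 servings → $3.60.
So the least-cost plan costs $3.60.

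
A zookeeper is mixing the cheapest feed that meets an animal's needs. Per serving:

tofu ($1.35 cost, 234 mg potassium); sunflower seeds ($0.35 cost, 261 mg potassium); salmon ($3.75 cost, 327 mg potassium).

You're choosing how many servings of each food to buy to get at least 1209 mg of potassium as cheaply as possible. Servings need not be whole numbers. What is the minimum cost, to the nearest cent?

Cost per mg of potassium: sunflower seeds $0.0013, tofu $0.0058, salmon $0.0115.
With no serving limits, use only sunflower seeds: 1209 mg / 261 mg = 4.632 servings × $0.35 = $1.62.

$1.62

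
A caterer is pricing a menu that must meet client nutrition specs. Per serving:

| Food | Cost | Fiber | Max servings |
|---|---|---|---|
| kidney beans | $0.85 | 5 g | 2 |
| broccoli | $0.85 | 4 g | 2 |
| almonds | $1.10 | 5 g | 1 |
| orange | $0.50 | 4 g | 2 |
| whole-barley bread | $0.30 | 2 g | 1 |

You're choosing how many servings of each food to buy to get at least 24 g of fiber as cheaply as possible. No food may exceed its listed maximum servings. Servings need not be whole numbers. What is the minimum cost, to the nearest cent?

Cost per g of fiber: orange $0.1250, whole-barley bread $0.1500, kidney beans $0.1700, broccoli $0.2125, almonds $0.2200.
Take 2 servings of orange: +8.0 g fiber for $1.00 (total $1.00, still need 16.0 g).
Take 1 serving of whole-barley bread: +2.0 g fiber for $0.30 (total $1.30, still need 14.0 g).
Take 2 servings of kidney beans: +10.0 g fiber for $1.70 (total $3.00, still need 4.0 g).
Take 1 serving of broccoli: +4.0 g fiber for $0.85 (total $3.85, still need 0.0 g).
Filling from the cheapest source first is optimal under one linear minimum: $3.85.

$3.85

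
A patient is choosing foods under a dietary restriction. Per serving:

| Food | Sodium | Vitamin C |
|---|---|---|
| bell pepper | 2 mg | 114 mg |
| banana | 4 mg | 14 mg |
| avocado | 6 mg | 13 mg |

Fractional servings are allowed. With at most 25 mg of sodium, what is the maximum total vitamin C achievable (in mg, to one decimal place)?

1425.0 mg

Vitamin C per mg sodium: bell pepper 57, banana 3.5, avocado 2.167.
With no serving limits, spend the whole sodium allowance on bell pepper: 25 mg / 2 mg × 114 mg = 1425.0 mg.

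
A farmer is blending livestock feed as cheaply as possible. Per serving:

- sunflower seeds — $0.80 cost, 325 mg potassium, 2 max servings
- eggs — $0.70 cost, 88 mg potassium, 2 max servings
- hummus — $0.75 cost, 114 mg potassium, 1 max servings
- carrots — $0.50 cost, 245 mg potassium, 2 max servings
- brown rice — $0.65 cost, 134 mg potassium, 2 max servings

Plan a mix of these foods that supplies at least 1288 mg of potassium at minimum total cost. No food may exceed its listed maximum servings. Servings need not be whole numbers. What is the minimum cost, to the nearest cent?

$3.32

Cost per mg of potassium: carrots $0.0020, sunflower seeds $0.0025, brown rice $0.0049, hummus $0.0066, eggs $0.0080.
Take 2 servings of carrots: +490.0 mg potassium for $1.00 (total $1.00, still need 798.0 mg).
Take 2 servings of sunflower seeds: +650.0 mg potassium for $1.60 (total $2.60, still need 148.0 mg).
Take 1.104 servings of brown rice: +148.0 mg potassium for $0.72 (total $3.32, still need 0.0 mg).
Filling from the cheapest source first is optimal under one linear minimum: $3.32.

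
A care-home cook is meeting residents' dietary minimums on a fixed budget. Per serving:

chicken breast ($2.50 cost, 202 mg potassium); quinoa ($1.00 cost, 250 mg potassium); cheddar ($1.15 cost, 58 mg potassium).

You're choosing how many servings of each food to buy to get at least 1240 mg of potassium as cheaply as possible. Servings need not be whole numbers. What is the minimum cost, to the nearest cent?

Cost per mg of potassium: quinoa $0.0040, chicken breast $0.0124, cheddar $0.0198.
With no serving limits, use only quinoa: 1240 mg / 250 mg = 4.96 servings × $1.00 = $4.96.

$4.96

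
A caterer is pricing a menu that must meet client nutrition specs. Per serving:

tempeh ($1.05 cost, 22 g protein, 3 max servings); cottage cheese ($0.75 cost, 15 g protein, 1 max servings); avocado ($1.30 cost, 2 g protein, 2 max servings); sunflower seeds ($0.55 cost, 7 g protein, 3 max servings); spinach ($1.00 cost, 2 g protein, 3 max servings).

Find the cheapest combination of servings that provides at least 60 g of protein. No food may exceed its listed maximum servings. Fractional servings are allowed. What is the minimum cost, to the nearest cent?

$2.86

Cost per g of protein: tempeh $0.0477, cottage cheese $0.0500, sunflower seeds $0.0786, spinach $0.5000, avocado $0.6500.
Take 2.727 servings of tempeh: +60.0 g protein for $2.86 (total $2.86, still need 0.0 g).
Greedy by cheapest-per-g is optimal for a single linear constraint, so the minimum cost is $2.86.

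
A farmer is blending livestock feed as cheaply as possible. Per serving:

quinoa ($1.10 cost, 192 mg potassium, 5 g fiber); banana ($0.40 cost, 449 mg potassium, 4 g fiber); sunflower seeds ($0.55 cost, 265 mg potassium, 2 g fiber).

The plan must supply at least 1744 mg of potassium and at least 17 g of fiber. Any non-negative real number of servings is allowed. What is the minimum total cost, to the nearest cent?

$1.70

Compare the cost at each extreme point of the feasible region.
quinoa only: max(1744/192, 17/5) = 9.083 servings → $9.99.
banana only: max(1744/449, 17/4) = 4.25 servings → $1.70.
sunflower seeds only: max(1744/265, 17/2) = 8.5 servings → $4.67.
quinoa + banana with both tight: 0.4448 servings and 3.694 servings → $1.97.
quinoa + sunflower seeds with both tight: 1.081 servings and 5.798 servings → $4.38.
banana + sunflower seeds with both targets exact would need a negative amount; discard.
The minimum over all feasible corners is $1.70.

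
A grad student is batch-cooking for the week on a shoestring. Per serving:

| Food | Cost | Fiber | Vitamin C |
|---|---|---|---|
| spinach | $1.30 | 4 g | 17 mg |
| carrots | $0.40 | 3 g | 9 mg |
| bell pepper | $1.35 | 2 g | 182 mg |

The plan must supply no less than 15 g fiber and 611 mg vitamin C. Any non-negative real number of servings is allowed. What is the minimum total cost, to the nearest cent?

$5.48

At the optimum either one food covers both requirements or two foods hit both targets exactly; no other combination can be cheaper.
spinach only: max(15/4, 611/17) = 35.94 servings → $46.72.
carrots only: max(15/3, 611/9) = 67.89 servings → $27.16.
bell pepper only: max(15/2, 611/182) = 7.5 servings → $10.12.
spinach + carrots with both targets exact would need a negative amount; discard.
spinach + bell pepper with both tight: 2.173 servings and 3.154 servings → $7.08.
carrots + bell pepper with both tight: 2.856 servings and 3.216 servings → $5.48.
Cheapest feasible corner: $5.48.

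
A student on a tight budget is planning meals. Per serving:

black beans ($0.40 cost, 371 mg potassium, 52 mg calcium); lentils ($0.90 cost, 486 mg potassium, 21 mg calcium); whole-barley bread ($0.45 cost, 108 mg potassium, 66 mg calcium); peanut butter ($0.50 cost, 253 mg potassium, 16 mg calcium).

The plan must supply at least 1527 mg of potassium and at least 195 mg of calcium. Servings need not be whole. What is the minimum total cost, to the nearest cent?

An LP optimum is at a vertex; with two nutrient constraints at most two foods are used. Check each candidate.
black beans only: max(1527/371, 195/52) = 4.116 servings → $1.65.
lentils only: max(1527/486, 195/21) = 9.286 servings → $8.36.
whole-barley bread only: max(1527/108, 195/66) = 14.14 servings → $6.36.
peanut butter only: max(1527/253, 195/16) = 12.19 servings → $6.09.
black beans + lentils with both tight: 3.587 servings and 0.4038 servings → $1.80.
black beans + whole-barley bread: intersection lies outside the first quadrant.
black beans + peanut butter with both tight: 3.449 servings and 0.9777 servings → $1.87.
lentils + whole-barley bread with both tight: 2.675 servings and 2.104 servings → $3.35.
lentils + peanut butter with both targets exact would need a negative amount; discard.
whole-barley bread + peanut butter with both tight: 1.664 servings and 5.325 servings → $3.41.
So the least-cost plan costs $1.65.

$1.65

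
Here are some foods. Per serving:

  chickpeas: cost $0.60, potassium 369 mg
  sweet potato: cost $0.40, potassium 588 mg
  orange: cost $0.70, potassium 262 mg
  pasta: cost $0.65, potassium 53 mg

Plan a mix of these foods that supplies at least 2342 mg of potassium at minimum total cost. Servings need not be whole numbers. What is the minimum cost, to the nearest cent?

Cost per mg of potassium: sweet potato $0.0007, chickpeas $0.0016, orange $0.0027, pasta $0.0123.
With no serving limits, use only sweet potato: 2342 mg / 588 mg = 3.983 servings × $0.40 = $1.59.

$1.59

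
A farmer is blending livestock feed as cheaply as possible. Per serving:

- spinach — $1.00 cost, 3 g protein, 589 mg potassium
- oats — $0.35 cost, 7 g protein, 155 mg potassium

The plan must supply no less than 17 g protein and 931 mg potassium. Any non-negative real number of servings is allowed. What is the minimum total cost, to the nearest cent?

$1.75

An LP optimum is at a vertex; with two nutrient constraints at most two foods are used. Check each candidate.
spinach only: max(17/3, 931/589) = 5.667 servings → $5.67.
oats only: max(17/7, 931/155) = 6.006 servings → $2.10.
spinach + oats with both tight: 1.061 servings and 1.974 servings → $1.75.
So the least-cost plan costs $1.75.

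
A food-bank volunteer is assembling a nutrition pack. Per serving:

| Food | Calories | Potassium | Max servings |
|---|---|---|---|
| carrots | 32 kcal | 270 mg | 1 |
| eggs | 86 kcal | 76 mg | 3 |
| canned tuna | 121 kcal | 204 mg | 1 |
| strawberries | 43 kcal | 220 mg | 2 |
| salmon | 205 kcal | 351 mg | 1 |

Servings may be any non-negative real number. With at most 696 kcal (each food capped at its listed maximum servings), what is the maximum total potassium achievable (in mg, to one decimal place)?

Potassium per kcal: carrots 8.438, strawberries 5.116, salmon 1.712, canned tuna 1.686, eggs 0.8837.
Take 1 serving of carrots: uses 32 kcal, +270.0 mg potassium (running total 270.0 mg).
Take 2 servings of strawberries: uses 86 kcal, +440.0 mg potassium (running total 710.0 mg).
Take 1 serving of salmon: uses 205 kcal, +351.0 mg potassium (running total 1061.0 mg).
Take 1 serving of canned tuna: uses 121 kcal, +204.0 mg potassium (running total 1265.0 mg).
Take 2.93 servings of eggs: uses 252 kcal, +222.7 mg potassium (running total 1487.7 mg).
Filling greedily by potassium-per-kcal is optimal for one linear limit, giving 1487.7 mg.

1487.7 mg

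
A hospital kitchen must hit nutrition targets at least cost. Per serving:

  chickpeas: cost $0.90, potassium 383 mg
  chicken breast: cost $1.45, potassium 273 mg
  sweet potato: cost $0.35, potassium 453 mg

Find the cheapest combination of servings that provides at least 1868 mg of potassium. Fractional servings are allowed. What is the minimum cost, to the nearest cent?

Cost per mg of potassium: sweet potato $0.0008, chickpeas $0.0023, chicken breast $0.0053.
With no serving limits, use only sweet potato: 1868 mg / 453 mg = 4.124 servings × $0.35 = $1.44.

$1.44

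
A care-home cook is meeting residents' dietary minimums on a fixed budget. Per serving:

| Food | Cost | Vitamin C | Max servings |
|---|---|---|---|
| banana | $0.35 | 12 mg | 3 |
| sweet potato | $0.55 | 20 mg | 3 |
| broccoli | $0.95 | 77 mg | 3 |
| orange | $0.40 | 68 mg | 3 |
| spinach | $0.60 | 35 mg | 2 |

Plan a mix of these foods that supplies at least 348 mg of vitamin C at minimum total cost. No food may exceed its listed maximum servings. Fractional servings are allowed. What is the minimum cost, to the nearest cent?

$2.98

Cost per mg of vitamin C: orange $0.0059, broccoli $0.0123, spinach $0.0171, sweet potato $0.0275, banana $0.0292.
Take 3 servings of orange: +204.0 mg vitamin C for $1.20 (total $1.20, still need 144.0 mg).
Take 1.87 servings of broccoli: +144.0 mg vitamin C for $1.78 (total $2.98, still need 0.0 mg).
Filling from the cheapest source first is optimal under one linear minimum: $2.98.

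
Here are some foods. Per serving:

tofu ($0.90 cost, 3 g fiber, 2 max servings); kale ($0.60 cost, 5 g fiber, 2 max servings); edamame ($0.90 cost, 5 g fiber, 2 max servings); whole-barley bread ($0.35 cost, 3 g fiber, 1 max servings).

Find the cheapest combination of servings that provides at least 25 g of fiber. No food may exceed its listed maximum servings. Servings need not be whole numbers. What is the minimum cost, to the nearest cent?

Cost per g of fiber: whole-barley bread $0.1167, kale $0.1200, edamame $0.1800, tofu $0.3000.
Take 1 serving of whole-barley bread: +3.0 g fiber for $0.35 (total $0.35, still need 22.0 g).
Take 2 servings of kale: +10.0 g fiber for $1.20 (total $1.55, still need 12.0 g).
Take 2 servings of edamame: +10.0 g fiber for $1.80 (total $3.35, still need 2.0 g).
Take 0.6667 servings of tofu: +2.0 g fiber for $0.60 (total $3.95, still need 0.0 g).
Filling from the cheapest source first is optimal under one linear minimum: $3.95.

$3.95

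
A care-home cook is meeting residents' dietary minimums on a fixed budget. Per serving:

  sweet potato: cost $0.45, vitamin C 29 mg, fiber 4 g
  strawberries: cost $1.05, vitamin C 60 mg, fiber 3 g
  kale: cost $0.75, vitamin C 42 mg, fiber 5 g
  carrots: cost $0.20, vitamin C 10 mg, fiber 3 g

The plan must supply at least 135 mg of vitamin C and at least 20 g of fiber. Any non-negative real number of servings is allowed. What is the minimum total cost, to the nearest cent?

Compare the cost at each extreme point of the feasible region.
sweet potato only: max(135/29, 20/4) = 5 servings → $2.25.
strawberries only: max(135/60, 20/3) = 6.667 servings → $7.00.
kale only: max(135/42, 20/5) = 4 servings → $3.00.
carrots only: max(135/10, 20/3) = 13.5 servings → $2.70.
sweet potato + strawberries with both targets exact would need a negative amount; discard.
sweet potato + kale: the both-tight solution has a negative serving — not a feasible corner.
sweet potato + carrots with both tight: 4.362 servings and 0.8511 servings → $2.13.
strawberries + kale: intersection lies outside the first quadrant.
strawberries + carrots with both tight: 1.367 servings and 5.3 servings → $2.50.
kale + carrots with both tight: 2.697 servings and 2.171 servings → $2.46.
The minimum over all feasible corners is $2.13.

$2.13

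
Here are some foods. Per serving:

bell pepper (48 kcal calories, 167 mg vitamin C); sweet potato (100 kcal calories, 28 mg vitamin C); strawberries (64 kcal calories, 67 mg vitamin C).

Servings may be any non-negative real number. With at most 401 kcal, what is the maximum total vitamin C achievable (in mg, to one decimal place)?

1395.1 mg

Vitamin C per kcal: bell pepper 3.479, strawberries 1.047, sweet potato 0.28.
With no serving limits, spend the whole calories allowance on bell pepper: 401 kcal / 48 kcal × 167 mg = 1395.1 mg.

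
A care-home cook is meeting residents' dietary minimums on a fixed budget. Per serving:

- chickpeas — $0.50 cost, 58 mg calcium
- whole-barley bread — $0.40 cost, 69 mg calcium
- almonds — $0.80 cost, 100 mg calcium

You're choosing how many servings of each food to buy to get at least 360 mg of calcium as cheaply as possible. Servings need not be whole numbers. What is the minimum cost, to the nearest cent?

Cost per mg of calcium: whole-barley bread $0.0058, almonds $0.0080, chickpeas $0.0086.
With no serving limits, use only whole-barley bread: 360 mg / 69 mg = 5.217 servings × $0.40 = $2.09.

$2.09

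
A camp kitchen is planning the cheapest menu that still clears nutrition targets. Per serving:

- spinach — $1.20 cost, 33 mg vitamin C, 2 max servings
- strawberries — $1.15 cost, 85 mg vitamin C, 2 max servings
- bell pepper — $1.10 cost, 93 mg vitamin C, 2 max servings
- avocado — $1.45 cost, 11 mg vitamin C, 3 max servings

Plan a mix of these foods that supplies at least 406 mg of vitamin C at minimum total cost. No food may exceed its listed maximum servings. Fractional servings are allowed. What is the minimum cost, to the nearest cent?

$6.32

Cost per mg of vitamin C: bell pepper $0.0118, strawberries $0.0135, spinach $0.0364, avocado $0.1318.
Take 2 servings of bell pepper: +186.0 mg vitamin C for $2.20 (total $2.20, still need 220.0 mg).
Take 2 servings of strawberries: +170.0 mg vitamin C for $2.30 (total $4.50, still need 50.0 mg).
Take 1.515 servings of spinach: +50.0 mg vitamin C for $1.82 (total $6.32, still need 0.0 mg).
Filling from the cheapest source first is optimal under one linear minimum: $6.32.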